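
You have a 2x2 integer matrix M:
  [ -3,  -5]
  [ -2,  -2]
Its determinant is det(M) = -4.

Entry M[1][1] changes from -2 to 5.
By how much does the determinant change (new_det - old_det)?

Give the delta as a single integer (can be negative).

Cofactor C_11 = -3
Entry delta = 5 - -2 = 7
Det delta = entry_delta * cofactor = 7 * -3 = -21

Answer: -21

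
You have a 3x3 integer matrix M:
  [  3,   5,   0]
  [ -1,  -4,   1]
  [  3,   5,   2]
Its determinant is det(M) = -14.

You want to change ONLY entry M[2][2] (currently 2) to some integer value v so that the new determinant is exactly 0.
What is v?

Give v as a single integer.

det is linear in entry M[2][2]: det = old_det + (v - 2) * C_22
Cofactor C_22 = -7
Want det = 0: -14 + (v - 2) * -7 = 0
  (v - 2) = 14 / -7 = -2
  v = 2 + (-2) = 0

Answer: 0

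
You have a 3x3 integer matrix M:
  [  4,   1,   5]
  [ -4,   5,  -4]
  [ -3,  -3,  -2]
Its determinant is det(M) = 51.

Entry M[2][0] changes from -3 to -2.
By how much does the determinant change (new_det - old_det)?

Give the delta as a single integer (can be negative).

Answer: -29

Derivation:
Cofactor C_20 = -29
Entry delta = -2 - -3 = 1
Det delta = entry_delta * cofactor = 1 * -29 = -29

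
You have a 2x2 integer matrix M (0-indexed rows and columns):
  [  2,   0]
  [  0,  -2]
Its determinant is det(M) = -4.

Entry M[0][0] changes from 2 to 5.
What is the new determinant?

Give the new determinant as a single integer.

Answer: -10

Derivation:
det is linear in row 0: changing M[0][0] by delta changes det by delta * cofactor(0,0).
Cofactor C_00 = (-1)^(0+0) * minor(0,0) = -2
Entry delta = 5 - 2 = 3
Det delta = 3 * -2 = -6
New det = -4 + -6 = -10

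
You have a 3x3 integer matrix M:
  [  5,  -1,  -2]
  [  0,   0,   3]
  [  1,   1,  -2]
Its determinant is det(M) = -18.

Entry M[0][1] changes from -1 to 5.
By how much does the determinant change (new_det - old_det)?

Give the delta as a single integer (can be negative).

Answer: 18

Derivation:
Cofactor C_01 = 3
Entry delta = 5 - -1 = 6
Det delta = entry_delta * cofactor = 6 * 3 = 18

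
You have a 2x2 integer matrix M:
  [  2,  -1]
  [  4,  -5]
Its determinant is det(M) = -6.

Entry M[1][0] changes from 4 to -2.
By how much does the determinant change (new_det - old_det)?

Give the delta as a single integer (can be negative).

Answer: -6

Derivation:
Cofactor C_10 = 1
Entry delta = -2 - 4 = -6
Det delta = entry_delta * cofactor = -6 * 1 = -6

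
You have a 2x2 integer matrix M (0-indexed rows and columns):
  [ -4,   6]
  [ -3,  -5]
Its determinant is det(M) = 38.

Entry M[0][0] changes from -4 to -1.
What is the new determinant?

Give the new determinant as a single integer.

Answer: 23

Derivation:
det is linear in row 0: changing M[0][0] by delta changes det by delta * cofactor(0,0).
Cofactor C_00 = (-1)^(0+0) * minor(0,0) = -5
Entry delta = -1 - -4 = 3
Det delta = 3 * -5 = -15
New det = 38 + -15 = 23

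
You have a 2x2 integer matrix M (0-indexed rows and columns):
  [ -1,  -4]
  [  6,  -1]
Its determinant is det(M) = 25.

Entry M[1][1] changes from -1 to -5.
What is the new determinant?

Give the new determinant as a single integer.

det is linear in row 1: changing M[1][1] by delta changes det by delta * cofactor(1,1).
Cofactor C_11 = (-1)^(1+1) * minor(1,1) = -1
Entry delta = -5 - -1 = -4
Det delta = -4 * -1 = 4
New det = 25 + 4 = 29

Answer: 29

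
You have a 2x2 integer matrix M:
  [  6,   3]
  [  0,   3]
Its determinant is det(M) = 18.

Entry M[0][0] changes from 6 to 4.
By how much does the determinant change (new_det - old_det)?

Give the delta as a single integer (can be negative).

Cofactor C_00 = 3
Entry delta = 4 - 6 = -2
Det delta = entry_delta * cofactor = -2 * 3 = -6

Answer: -6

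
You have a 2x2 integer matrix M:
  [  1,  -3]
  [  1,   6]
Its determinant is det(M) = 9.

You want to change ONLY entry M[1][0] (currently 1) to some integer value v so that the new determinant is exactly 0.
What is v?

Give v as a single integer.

det is linear in entry M[1][0]: det = old_det + (v - 1) * C_10
Cofactor C_10 = 3
Want det = 0: 9 + (v - 1) * 3 = 0
  (v - 1) = -9 / 3 = -3
  v = 1 + (-3) = -2

Answer: -2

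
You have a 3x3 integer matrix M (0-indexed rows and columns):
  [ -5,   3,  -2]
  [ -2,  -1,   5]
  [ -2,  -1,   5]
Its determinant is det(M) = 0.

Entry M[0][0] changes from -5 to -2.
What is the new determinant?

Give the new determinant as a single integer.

det is linear in row 0: changing M[0][0] by delta changes det by delta * cofactor(0,0).
Cofactor C_00 = (-1)^(0+0) * minor(0,0) = 0
Entry delta = -2 - -5 = 3
Det delta = 3 * 0 = 0
New det = 0 + 0 = 0

Answer: 0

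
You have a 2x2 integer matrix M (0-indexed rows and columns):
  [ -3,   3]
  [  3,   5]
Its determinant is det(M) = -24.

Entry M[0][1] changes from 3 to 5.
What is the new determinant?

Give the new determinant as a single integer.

det is linear in row 0: changing M[0][1] by delta changes det by delta * cofactor(0,1).
Cofactor C_01 = (-1)^(0+1) * minor(0,1) = -3
Entry delta = 5 - 3 = 2
Det delta = 2 * -3 = -6
New det = -24 + -6 = -30

Answer: -30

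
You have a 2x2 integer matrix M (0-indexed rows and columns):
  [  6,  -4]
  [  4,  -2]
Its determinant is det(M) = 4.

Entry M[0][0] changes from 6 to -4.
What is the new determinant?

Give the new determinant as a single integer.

det is linear in row 0: changing M[0][0] by delta changes det by delta * cofactor(0,0).
Cofactor C_00 = (-1)^(0+0) * minor(0,0) = -2
Entry delta = -4 - 6 = -10
Det delta = -10 * -2 = 20
New det = 4 + 20 = 24

Answer: 24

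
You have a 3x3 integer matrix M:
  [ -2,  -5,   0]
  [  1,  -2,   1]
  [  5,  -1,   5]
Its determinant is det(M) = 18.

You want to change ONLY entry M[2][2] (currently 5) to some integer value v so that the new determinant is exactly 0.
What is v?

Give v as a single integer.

Answer: 3

Derivation:
det is linear in entry M[2][2]: det = old_det + (v - 5) * C_22
Cofactor C_22 = 9
Want det = 0: 18 + (v - 5) * 9 = 0
  (v - 5) = -18 / 9 = -2
  v = 5 + (-2) = 3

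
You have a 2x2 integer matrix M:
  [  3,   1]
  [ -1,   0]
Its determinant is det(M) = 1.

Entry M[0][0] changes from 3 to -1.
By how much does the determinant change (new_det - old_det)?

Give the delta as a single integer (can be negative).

Cofactor C_00 = 0
Entry delta = -1 - 3 = -4
Det delta = entry_delta * cofactor = -4 * 0 = 0

Answer: 0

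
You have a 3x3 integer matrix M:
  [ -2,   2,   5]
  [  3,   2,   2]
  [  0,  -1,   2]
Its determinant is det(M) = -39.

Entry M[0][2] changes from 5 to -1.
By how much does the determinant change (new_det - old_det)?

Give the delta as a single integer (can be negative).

Cofactor C_02 = -3
Entry delta = -1 - 5 = -6
Det delta = entry_delta * cofactor = -6 * -3 = 18

Answer: 18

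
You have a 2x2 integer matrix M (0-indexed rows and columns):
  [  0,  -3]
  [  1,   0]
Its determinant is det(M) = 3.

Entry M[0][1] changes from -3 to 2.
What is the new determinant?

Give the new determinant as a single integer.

Answer: -2

Derivation:
det is linear in row 0: changing M[0][1] by delta changes det by delta * cofactor(0,1).
Cofactor C_01 = (-1)^(0+1) * minor(0,1) = -1
Entry delta = 2 - -3 = 5
Det delta = 5 * -1 = -5
New det = 3 + -5 = -2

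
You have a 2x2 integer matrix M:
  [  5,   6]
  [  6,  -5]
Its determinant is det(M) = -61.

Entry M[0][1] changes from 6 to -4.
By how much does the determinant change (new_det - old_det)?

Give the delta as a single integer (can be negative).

Cofactor C_01 = -6
Entry delta = -4 - 6 = -10
Det delta = entry_delta * cofactor = -10 * -6 = 60

Answer: 60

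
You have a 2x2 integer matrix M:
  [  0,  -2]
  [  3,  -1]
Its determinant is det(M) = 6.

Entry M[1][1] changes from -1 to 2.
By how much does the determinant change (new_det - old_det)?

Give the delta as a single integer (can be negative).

Answer: 0

Derivation:
Cofactor C_11 = 0
Entry delta = 2 - -1 = 3
Det delta = entry_delta * cofactor = 3 * 0 = 0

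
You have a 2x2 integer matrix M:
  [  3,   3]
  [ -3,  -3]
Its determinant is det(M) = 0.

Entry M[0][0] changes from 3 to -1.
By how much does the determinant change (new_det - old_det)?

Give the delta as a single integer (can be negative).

Cofactor C_00 = -3
Entry delta = -1 - 3 = -4
Det delta = entry_delta * cofactor = -4 * -3 = 12

Answer: 12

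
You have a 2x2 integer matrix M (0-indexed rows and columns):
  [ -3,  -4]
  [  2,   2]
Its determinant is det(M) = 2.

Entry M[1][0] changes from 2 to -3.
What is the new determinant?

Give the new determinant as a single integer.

det is linear in row 1: changing M[1][0] by delta changes det by delta * cofactor(1,0).
Cofactor C_10 = (-1)^(1+0) * minor(1,0) = 4
Entry delta = -3 - 2 = -5
Det delta = -5 * 4 = -20
New det = 2 + -20 = -18

Answer: -18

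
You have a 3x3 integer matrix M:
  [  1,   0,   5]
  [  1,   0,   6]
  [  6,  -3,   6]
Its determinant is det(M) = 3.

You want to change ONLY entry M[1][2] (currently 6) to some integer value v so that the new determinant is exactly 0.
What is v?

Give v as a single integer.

det is linear in entry M[1][2]: det = old_det + (v - 6) * C_12
Cofactor C_12 = 3
Want det = 0: 3 + (v - 6) * 3 = 0
  (v - 6) = -3 / 3 = -1
  v = 6 + (-1) = 5

Answer: 5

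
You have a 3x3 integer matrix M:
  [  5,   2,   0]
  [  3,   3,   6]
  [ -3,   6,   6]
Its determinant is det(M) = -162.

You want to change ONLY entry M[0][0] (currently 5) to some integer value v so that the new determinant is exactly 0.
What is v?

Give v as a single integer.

Answer: -4

Derivation:
det is linear in entry M[0][0]: det = old_det + (v - 5) * C_00
Cofactor C_00 = -18
Want det = 0: -162 + (v - 5) * -18 = 0
  (v - 5) = 162 / -18 = -9
  v = 5 + (-9) = -4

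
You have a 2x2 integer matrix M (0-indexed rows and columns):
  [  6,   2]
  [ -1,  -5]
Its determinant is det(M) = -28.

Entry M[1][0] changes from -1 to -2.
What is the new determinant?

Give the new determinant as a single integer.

det is linear in row 1: changing M[1][0] by delta changes det by delta * cofactor(1,0).
Cofactor C_10 = (-1)^(1+0) * minor(1,0) = -2
Entry delta = -2 - -1 = -1
Det delta = -1 * -2 = 2
New det = -28 + 2 = -26

Answer: -26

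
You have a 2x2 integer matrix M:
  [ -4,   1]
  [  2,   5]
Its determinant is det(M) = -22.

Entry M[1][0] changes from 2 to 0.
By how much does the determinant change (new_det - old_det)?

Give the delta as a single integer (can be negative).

Answer: 2

Derivation:
Cofactor C_10 = -1
Entry delta = 0 - 2 = -2
Det delta = entry_delta * cofactor = -2 * -1 = 2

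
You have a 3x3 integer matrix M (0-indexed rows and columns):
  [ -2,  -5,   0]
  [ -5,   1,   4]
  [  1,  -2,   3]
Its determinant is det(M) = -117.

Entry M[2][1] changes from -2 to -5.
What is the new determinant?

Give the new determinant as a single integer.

det is linear in row 2: changing M[2][1] by delta changes det by delta * cofactor(2,1).
Cofactor C_21 = (-1)^(2+1) * minor(2,1) = 8
Entry delta = -5 - -2 = -3
Det delta = -3 * 8 = -24
New det = -117 + -24 = -141

Answer: -141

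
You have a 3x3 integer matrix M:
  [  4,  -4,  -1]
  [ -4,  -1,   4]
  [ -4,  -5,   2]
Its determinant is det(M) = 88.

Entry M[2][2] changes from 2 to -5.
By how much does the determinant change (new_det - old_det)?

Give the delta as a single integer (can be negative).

Cofactor C_22 = -20
Entry delta = -5 - 2 = -7
Det delta = entry_delta * cofactor = -7 * -20 = 140

Answer: 140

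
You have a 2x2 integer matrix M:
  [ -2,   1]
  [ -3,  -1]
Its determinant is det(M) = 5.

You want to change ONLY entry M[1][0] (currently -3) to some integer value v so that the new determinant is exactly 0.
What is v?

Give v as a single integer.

Answer: 2

Derivation:
det is linear in entry M[1][0]: det = old_det + (v - -3) * C_10
Cofactor C_10 = -1
Want det = 0: 5 + (v - -3) * -1 = 0
  (v - -3) = -5 / -1 = 5
  v = -3 + (5) = 2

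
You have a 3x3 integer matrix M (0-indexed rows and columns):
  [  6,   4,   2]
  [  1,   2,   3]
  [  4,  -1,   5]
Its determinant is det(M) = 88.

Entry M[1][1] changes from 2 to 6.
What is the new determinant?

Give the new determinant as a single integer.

Answer: 176

Derivation:
det is linear in row 1: changing M[1][1] by delta changes det by delta * cofactor(1,1).
Cofactor C_11 = (-1)^(1+1) * minor(1,1) = 22
Entry delta = 6 - 2 = 4
Det delta = 4 * 22 = 88
New det = 88 + 88 = 176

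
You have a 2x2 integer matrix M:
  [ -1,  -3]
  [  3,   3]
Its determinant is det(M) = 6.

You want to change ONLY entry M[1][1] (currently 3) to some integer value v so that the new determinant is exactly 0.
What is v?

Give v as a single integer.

det is linear in entry M[1][1]: det = old_det + (v - 3) * C_11
Cofactor C_11 = -1
Want det = 0: 6 + (v - 3) * -1 = 0
  (v - 3) = -6 / -1 = 6
  v = 3 + (6) = 9

Answer: 9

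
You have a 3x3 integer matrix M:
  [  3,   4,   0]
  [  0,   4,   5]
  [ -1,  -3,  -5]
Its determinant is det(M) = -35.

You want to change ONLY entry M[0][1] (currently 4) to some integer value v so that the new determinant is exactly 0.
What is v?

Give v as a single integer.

det is linear in entry M[0][1]: det = old_det + (v - 4) * C_01
Cofactor C_01 = -5
Want det = 0: -35 + (v - 4) * -5 = 0
  (v - 4) = 35 / -5 = -7
  v = 4 + (-7) = -3

Answer: -3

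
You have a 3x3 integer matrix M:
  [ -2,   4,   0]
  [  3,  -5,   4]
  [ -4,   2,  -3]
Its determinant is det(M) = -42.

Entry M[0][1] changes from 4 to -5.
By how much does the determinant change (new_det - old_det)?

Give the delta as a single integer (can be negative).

Answer: 63

Derivation:
Cofactor C_01 = -7
Entry delta = -5 - 4 = -9
Det delta = entry_delta * cofactor = -9 * -7 = 63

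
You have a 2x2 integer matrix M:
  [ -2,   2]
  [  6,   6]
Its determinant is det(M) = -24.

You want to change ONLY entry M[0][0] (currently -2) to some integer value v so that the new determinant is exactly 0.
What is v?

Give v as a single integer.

Answer: 2

Derivation:
det is linear in entry M[0][0]: det = old_det + (v - -2) * C_00
Cofactor C_00 = 6
Want det = 0: -24 + (v - -2) * 6 = 0
  (v - -2) = 24 / 6 = 4
  v = -2 + (4) = 2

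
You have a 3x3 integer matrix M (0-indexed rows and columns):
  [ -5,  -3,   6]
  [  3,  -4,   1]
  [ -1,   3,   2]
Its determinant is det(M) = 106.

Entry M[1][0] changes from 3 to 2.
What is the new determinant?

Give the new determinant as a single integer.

det is linear in row 1: changing M[1][0] by delta changes det by delta * cofactor(1,0).
Cofactor C_10 = (-1)^(1+0) * minor(1,0) = 24
Entry delta = 2 - 3 = -1
Det delta = -1 * 24 = -24
New det = 106 + -24 = 82

Answer: 82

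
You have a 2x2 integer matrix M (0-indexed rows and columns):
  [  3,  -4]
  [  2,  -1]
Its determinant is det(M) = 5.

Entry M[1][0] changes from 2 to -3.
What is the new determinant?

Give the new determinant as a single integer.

det is linear in row 1: changing M[1][0] by delta changes det by delta * cofactor(1,0).
Cofactor C_10 = (-1)^(1+0) * minor(1,0) = 4
Entry delta = -3 - 2 = -5
Det delta = -5 * 4 = -20
New det = 5 + -20 = -15

Answer: -15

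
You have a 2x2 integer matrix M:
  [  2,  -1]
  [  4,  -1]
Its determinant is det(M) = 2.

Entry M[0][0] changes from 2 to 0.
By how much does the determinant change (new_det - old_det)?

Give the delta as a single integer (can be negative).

Cofactor C_00 = -1
Entry delta = 0 - 2 = -2
Det delta = entry_delta * cofactor = -2 * -1 = 2

Answer: 2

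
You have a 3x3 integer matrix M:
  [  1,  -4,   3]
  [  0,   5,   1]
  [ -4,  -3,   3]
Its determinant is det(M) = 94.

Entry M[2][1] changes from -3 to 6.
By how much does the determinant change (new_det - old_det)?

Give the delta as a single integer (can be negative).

Answer: -9

Derivation:
Cofactor C_21 = -1
Entry delta = 6 - -3 = 9
Det delta = entry_delta * cofactor = 9 * -1 = -9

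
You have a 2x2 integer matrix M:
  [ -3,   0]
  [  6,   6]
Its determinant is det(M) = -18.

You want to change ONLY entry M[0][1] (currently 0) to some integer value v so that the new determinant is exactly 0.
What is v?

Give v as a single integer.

Answer: -3

Derivation:
det is linear in entry M[0][1]: det = old_det + (v - 0) * C_01
Cofactor C_01 = -6
Want det = 0: -18 + (v - 0) * -6 = 0
  (v - 0) = 18 / -6 = -3
  v = 0 + (-3) = -3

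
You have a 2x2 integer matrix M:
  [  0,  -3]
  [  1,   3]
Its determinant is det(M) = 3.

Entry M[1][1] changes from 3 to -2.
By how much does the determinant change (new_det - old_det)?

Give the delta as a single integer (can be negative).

Answer: 0

Derivation:
Cofactor C_11 = 0
Entry delta = -2 - 3 = -5
Det delta = entry_delta * cofactor = -5 * 0 = 0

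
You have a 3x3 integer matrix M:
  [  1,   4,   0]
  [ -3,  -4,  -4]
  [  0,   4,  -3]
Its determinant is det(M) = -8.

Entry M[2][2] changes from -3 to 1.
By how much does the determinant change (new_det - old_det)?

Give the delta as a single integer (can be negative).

Answer: 32

Derivation:
Cofactor C_22 = 8
Entry delta = 1 - -3 = 4
Det delta = entry_delta * cofactor = 4 * 8 = 32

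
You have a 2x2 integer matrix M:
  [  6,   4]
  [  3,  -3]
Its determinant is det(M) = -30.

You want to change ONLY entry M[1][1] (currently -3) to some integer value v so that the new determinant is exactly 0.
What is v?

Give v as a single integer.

det is linear in entry M[1][1]: det = old_det + (v - -3) * C_11
Cofactor C_11 = 6
Want det = 0: -30 + (v - -3) * 6 = 0
  (v - -3) = 30 / 6 = 5
  v = -3 + (5) = 2

Answer: 2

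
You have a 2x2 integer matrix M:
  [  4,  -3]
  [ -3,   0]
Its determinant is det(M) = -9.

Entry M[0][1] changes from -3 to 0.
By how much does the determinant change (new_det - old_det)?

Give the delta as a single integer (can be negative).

Cofactor C_01 = 3
Entry delta = 0 - -3 = 3
Det delta = entry_delta * cofactor = 3 * 3 = 9

Answer: 9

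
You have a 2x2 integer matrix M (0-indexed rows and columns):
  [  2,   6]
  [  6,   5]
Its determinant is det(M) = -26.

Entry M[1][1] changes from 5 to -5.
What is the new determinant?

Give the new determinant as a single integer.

det is linear in row 1: changing M[1][1] by delta changes det by delta * cofactor(1,1).
Cofactor C_11 = (-1)^(1+1) * minor(1,1) = 2
Entry delta = -5 - 5 = -10
Det delta = -10 * 2 = -20
New det = -26 + -20 = -46

Answer: -46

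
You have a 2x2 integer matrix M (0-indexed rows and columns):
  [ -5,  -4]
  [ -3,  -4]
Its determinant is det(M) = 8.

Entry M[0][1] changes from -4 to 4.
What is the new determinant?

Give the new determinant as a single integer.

det is linear in row 0: changing M[0][1] by delta changes det by delta * cofactor(0,1).
Cofactor C_01 = (-1)^(0+1) * minor(0,1) = 3
Entry delta = 4 - -4 = 8
Det delta = 8 * 3 = 24
New det = 8 + 24 = 32

Answer: 32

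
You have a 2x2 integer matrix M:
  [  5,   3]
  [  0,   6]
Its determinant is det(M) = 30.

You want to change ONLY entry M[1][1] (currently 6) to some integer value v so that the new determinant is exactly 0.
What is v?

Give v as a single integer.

Answer: 0

Derivation:
det is linear in entry M[1][1]: det = old_det + (v - 6) * C_11
Cofactor C_11 = 5
Want det = 0: 30 + (v - 6) * 5 = 0
  (v - 6) = -30 / 5 = -6
  v = 6 + (-6) = 0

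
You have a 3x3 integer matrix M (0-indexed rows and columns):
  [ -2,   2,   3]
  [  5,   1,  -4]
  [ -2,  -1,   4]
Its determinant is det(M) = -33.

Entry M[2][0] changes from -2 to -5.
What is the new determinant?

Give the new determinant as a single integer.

det is linear in row 2: changing M[2][0] by delta changes det by delta * cofactor(2,0).
Cofactor C_20 = (-1)^(2+0) * minor(2,0) = -11
Entry delta = -5 - -2 = -3
Det delta = -3 * -11 = 33
New det = -33 + 33 = 0

Answer: 0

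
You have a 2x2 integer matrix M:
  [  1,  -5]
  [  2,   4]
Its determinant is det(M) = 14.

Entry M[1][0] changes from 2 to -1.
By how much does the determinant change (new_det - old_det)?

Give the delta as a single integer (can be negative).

Cofactor C_10 = 5
Entry delta = -1 - 2 = -3
Det delta = entry_delta * cofactor = -3 * 5 = -15

Answer: -15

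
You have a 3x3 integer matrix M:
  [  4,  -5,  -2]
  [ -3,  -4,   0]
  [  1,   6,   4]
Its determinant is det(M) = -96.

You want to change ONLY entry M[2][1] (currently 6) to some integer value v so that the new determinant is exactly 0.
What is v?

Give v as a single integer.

Answer: 22

Derivation:
det is linear in entry M[2][1]: det = old_det + (v - 6) * C_21
Cofactor C_21 = 6
Want det = 0: -96 + (v - 6) * 6 = 0
  (v - 6) = 96 / 6 = 16
  v = 6 + (16) = 22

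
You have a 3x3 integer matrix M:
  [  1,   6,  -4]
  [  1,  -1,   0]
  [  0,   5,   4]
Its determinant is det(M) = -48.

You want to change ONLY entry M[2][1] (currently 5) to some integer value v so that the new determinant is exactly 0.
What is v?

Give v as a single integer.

det is linear in entry M[2][1]: det = old_det + (v - 5) * C_21
Cofactor C_21 = -4
Want det = 0: -48 + (v - 5) * -4 = 0
  (v - 5) = 48 / -4 = -12
  v = 5 + (-12) = -7

Answer: -7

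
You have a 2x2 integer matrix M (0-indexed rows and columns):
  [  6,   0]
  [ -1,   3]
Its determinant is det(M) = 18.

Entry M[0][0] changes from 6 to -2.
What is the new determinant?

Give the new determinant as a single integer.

Answer: -6

Derivation:
det is linear in row 0: changing M[0][0] by delta changes det by delta * cofactor(0,0).
Cofactor C_00 = (-1)^(0+0) * minor(0,0) = 3
Entry delta = -2 - 6 = -8
Det delta = -8 * 3 = -24
New det = 18 + -24 = -6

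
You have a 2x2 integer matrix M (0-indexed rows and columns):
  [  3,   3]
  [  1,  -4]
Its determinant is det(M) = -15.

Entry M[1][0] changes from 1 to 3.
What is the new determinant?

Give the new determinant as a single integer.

Answer: -21

Derivation:
det is linear in row 1: changing M[1][0] by delta changes det by delta * cofactor(1,0).
Cofactor C_10 = (-1)^(1+0) * minor(1,0) = -3
Entry delta = 3 - 1 = 2
Det delta = 2 * -3 = -6
New det = -15 + -6 = -21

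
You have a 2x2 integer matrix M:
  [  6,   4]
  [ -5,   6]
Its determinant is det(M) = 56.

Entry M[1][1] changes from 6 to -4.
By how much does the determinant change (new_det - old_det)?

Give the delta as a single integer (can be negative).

Cofactor C_11 = 6
Entry delta = -4 - 6 = -10
Det delta = entry_delta * cofactor = -10 * 6 = -60

Answer: -60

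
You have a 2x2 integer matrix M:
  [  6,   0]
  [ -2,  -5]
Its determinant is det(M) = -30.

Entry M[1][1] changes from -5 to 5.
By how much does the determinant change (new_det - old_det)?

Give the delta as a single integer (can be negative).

Answer: 60

Derivation:
Cofactor C_11 = 6
Entry delta = 5 - -5 = 10
Det delta = entry_delta * cofactor = 10 * 6 = 60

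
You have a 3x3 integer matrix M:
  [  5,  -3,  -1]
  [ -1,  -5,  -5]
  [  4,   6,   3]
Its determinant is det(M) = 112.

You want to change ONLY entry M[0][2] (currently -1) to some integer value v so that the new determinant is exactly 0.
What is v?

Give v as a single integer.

det is linear in entry M[0][2]: det = old_det + (v - -1) * C_02
Cofactor C_02 = 14
Want det = 0: 112 + (v - -1) * 14 = 0
  (v - -1) = -112 / 14 = -8
  v = -1 + (-8) = -9

Answer: -9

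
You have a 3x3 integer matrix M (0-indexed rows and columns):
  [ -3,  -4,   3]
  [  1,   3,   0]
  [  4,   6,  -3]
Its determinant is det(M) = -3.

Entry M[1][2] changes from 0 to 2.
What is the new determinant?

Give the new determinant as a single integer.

det is linear in row 1: changing M[1][2] by delta changes det by delta * cofactor(1,2).
Cofactor C_12 = (-1)^(1+2) * minor(1,2) = 2
Entry delta = 2 - 0 = 2
Det delta = 2 * 2 = 4
New det = -3 + 4 = 1

Answer: 1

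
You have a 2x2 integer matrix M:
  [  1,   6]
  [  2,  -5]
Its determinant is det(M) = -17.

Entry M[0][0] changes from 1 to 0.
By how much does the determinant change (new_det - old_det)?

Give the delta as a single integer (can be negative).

Cofactor C_00 = -5
Entry delta = 0 - 1 = -1
Det delta = entry_delta * cofactor = -1 * -5 = 5

Answer: 5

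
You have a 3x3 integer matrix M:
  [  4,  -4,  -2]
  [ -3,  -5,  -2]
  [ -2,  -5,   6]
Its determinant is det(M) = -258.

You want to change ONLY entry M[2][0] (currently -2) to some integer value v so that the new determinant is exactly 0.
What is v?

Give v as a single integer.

det is linear in entry M[2][0]: det = old_det + (v - -2) * C_20
Cofactor C_20 = -2
Want det = 0: -258 + (v - -2) * -2 = 0
  (v - -2) = 258 / -2 = -129
  v = -2 + (-129) = -131

Answer: -131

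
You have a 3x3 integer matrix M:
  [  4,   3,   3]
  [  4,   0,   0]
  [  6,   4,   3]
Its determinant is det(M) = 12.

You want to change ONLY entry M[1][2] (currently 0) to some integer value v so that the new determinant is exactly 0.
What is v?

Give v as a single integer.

det is linear in entry M[1][2]: det = old_det + (v - 0) * C_12
Cofactor C_12 = 2
Want det = 0: 12 + (v - 0) * 2 = 0
  (v - 0) = -12 / 2 = -6
  v = 0 + (-6) = -6

Answer: -6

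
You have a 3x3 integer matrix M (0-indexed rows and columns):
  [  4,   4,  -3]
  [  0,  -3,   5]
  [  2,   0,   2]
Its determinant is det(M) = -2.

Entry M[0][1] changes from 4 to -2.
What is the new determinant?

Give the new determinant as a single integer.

Answer: -62

Derivation:
det is linear in row 0: changing M[0][1] by delta changes det by delta * cofactor(0,1).
Cofactor C_01 = (-1)^(0+1) * minor(0,1) = 10
Entry delta = -2 - 4 = -6
Det delta = -6 * 10 = -60
New det = -2 + -60 = -62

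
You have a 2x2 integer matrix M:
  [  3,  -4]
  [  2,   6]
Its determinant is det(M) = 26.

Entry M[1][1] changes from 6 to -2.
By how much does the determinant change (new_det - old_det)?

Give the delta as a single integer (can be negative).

Cofactor C_11 = 3
Entry delta = -2 - 6 = -8
Det delta = entry_delta * cofactor = -8 * 3 = -24

Answer: -24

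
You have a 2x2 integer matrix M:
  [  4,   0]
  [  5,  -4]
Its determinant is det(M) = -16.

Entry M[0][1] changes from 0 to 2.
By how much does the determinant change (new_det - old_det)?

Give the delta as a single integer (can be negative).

Cofactor C_01 = -5
Entry delta = 2 - 0 = 2
Det delta = entry_delta * cofactor = 2 * -5 = -10

Answer: -10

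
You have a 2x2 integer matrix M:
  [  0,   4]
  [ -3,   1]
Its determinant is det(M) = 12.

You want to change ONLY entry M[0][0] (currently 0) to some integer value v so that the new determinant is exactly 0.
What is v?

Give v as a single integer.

Answer: -12

Derivation:
det is linear in entry M[0][0]: det = old_det + (v - 0) * C_00
Cofactor C_00 = 1
Want det = 0: 12 + (v - 0) * 1 = 0
  (v - 0) = -12 / 1 = -12
  v = 0 + (-12) = -12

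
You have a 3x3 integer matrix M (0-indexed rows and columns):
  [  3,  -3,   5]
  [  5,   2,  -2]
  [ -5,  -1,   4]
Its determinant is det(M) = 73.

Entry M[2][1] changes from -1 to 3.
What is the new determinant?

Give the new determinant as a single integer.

det is linear in row 2: changing M[2][1] by delta changes det by delta * cofactor(2,1).
Cofactor C_21 = (-1)^(2+1) * minor(2,1) = 31
Entry delta = 3 - -1 = 4
Det delta = 4 * 31 = 124
New det = 73 + 124 = 197

Answer: 197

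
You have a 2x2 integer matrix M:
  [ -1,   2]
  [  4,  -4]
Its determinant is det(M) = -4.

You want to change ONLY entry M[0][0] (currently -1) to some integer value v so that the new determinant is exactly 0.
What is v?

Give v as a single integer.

Answer: -2

Derivation:
det is linear in entry M[0][0]: det = old_det + (v - -1) * C_00
Cofactor C_00 = -4
Want det = 0: -4 + (v - -1) * -4 = 0
  (v - -1) = 4 / -4 = -1
  v = -1 + (-1) = -2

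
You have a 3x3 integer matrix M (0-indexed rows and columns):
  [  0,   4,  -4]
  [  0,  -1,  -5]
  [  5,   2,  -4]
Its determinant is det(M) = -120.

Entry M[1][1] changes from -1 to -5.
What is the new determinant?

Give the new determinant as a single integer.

Answer: -200

Derivation:
det is linear in row 1: changing M[1][1] by delta changes det by delta * cofactor(1,1).
Cofactor C_11 = (-1)^(1+1) * minor(1,1) = 20
Entry delta = -5 - -1 = -4
Det delta = -4 * 20 = -80
New det = -120 + -80 = -200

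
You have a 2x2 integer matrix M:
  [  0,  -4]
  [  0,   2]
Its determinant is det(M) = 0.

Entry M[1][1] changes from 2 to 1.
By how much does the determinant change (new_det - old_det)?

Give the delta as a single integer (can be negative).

Answer: 0

Derivation:
Cofactor C_11 = 0
Entry delta = 1 - 2 = -1
Det delta = entry_delta * cofactor = -1 * 0 = 0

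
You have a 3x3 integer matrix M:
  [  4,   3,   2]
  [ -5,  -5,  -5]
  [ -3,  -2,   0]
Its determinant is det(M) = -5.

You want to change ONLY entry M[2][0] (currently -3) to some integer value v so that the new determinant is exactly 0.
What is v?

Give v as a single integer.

det is linear in entry M[2][0]: det = old_det + (v - -3) * C_20
Cofactor C_20 = -5
Want det = 0: -5 + (v - -3) * -5 = 0
  (v - -3) = 5 / -5 = -1
  v = -3 + (-1) = -4

Answer: -4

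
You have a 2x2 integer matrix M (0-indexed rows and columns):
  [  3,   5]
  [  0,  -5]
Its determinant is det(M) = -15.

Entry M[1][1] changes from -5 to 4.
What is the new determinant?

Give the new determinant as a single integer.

Answer: 12

Derivation:
det is linear in row 1: changing M[1][1] by delta changes det by delta * cofactor(1,1).
Cofactor C_11 = (-1)^(1+1) * minor(1,1) = 3
Entry delta = 4 - -5 = 9
Det delta = 9 * 3 = 27
New det = -15 + 27 = 12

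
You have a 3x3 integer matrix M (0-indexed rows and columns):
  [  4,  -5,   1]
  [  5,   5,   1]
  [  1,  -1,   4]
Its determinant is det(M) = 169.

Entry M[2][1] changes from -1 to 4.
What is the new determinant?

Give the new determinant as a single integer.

det is linear in row 2: changing M[2][1] by delta changes det by delta * cofactor(2,1).
Cofactor C_21 = (-1)^(2+1) * minor(2,1) = 1
Entry delta = 4 - -1 = 5
Det delta = 5 * 1 = 5
New det = 169 + 5 = 174

Answer: 174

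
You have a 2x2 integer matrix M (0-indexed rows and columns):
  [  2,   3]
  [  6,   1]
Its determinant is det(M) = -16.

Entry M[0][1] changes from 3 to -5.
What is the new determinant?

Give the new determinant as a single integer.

det is linear in row 0: changing M[0][1] by delta changes det by delta * cofactor(0,1).
Cofactor C_01 = (-1)^(0+1) * minor(0,1) = -6
Entry delta = -5 - 3 = -8
Det delta = -8 * -6 = 48
New det = -16 + 48 = 32

Answer: 32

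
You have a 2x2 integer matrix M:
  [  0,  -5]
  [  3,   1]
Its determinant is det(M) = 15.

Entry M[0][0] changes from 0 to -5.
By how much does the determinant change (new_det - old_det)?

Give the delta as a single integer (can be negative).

Cofactor C_00 = 1
Entry delta = -5 - 0 = -5
Det delta = entry_delta * cofactor = -5 * 1 = -5

Answer: -5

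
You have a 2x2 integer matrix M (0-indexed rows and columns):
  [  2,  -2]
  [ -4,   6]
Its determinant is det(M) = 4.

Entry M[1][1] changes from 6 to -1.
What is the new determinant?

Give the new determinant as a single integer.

Answer: -10

Derivation:
det is linear in row 1: changing M[1][1] by delta changes det by delta * cofactor(1,1).
Cofactor C_11 = (-1)^(1+1) * minor(1,1) = 2
Entry delta = -1 - 6 = -7
Det delta = -7 * 2 = -14
New det = 4 + -14 = -10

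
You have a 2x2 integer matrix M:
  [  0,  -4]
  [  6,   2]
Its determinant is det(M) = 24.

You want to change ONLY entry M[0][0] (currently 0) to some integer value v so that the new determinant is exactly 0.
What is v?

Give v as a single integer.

Answer: -12

Derivation:
det is linear in entry M[0][0]: det = old_det + (v - 0) * C_00
Cofactor C_00 = 2
Want det = 0: 24 + (v - 0) * 2 = 0
  (v - 0) = -24 / 2 = -12
  v = 0 + (-12) = -12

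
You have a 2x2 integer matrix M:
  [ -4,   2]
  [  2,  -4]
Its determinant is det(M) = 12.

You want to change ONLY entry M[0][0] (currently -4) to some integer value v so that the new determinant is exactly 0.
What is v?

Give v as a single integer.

det is linear in entry M[0][0]: det = old_det + (v - -4) * C_00
Cofactor C_00 = -4
Want det = 0: 12 + (v - -4) * -4 = 0
  (v - -4) = -12 / -4 = 3
  v = -4 + (3) = -1

Answer: -1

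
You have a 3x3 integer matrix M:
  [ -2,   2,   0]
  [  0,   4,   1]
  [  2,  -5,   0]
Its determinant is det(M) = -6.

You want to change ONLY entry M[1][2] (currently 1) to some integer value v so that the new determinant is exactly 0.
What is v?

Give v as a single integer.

det is linear in entry M[1][2]: det = old_det + (v - 1) * C_12
Cofactor C_12 = -6
Want det = 0: -6 + (v - 1) * -6 = 0
  (v - 1) = 6 / -6 = -1
  v = 1 + (-1) = 0

Answer: 0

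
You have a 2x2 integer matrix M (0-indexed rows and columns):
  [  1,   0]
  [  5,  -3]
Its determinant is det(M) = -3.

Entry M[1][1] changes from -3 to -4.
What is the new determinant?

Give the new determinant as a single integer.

Answer: -4

Derivation:
det is linear in row 1: changing M[1][1] by delta changes det by delta * cofactor(1,1).
Cofactor C_11 = (-1)^(1+1) * minor(1,1) = 1
Entry delta = -4 - -3 = -1
Det delta = -1 * 1 = -1
New det = -3 + -1 = -4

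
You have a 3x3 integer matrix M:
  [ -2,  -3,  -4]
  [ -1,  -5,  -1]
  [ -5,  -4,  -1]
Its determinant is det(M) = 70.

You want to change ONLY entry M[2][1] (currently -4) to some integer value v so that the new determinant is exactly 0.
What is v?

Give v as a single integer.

det is linear in entry M[2][1]: det = old_det + (v - -4) * C_21
Cofactor C_21 = 2
Want det = 0: 70 + (v - -4) * 2 = 0
  (v - -4) = -70 / 2 = -35
  v = -4 + (-35) = -39

Answer: -39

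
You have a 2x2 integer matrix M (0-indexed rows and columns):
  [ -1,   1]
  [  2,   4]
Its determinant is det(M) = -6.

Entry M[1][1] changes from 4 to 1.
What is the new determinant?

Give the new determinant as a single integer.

det is linear in row 1: changing M[1][1] by delta changes det by delta * cofactor(1,1).
Cofactor C_11 = (-1)^(1+1) * minor(1,1) = -1
Entry delta = 1 - 4 = -3
Det delta = -3 * -1 = 3
New det = -6 + 3 = -3

Answer: -3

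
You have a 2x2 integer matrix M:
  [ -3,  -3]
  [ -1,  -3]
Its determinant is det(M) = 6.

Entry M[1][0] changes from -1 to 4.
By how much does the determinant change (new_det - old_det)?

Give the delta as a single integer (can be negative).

Cofactor C_10 = 3
Entry delta = 4 - -1 = 5
Det delta = entry_delta * cofactor = 5 * 3 = 15

Answer: 15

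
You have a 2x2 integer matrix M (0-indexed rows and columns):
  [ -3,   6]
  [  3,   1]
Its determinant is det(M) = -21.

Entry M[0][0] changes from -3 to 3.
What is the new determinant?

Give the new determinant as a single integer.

det is linear in row 0: changing M[0][0] by delta changes det by delta * cofactor(0,0).
Cofactor C_00 = (-1)^(0+0) * minor(0,0) = 1
Entry delta = 3 - -3 = 6
Det delta = 6 * 1 = 6
New det = -21 + 6 = -15

Answer: -15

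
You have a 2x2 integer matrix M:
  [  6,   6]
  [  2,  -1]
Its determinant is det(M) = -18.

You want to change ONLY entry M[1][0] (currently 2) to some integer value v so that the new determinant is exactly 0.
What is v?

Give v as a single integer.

Answer: -1

Derivation:
det is linear in entry M[1][0]: det = old_det + (v - 2) * C_10
Cofactor C_10 = -6
Want det = 0: -18 + (v - 2) * -6 = 0
  (v - 2) = 18 / -6 = -3
  v = 2 + (-3) = -1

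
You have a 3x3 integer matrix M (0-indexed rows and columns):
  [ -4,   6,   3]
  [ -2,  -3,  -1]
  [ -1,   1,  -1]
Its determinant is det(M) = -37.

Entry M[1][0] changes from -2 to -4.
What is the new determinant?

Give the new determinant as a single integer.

Answer: -55

Derivation:
det is linear in row 1: changing M[1][0] by delta changes det by delta * cofactor(1,0).
Cofactor C_10 = (-1)^(1+0) * minor(1,0) = 9
Entry delta = -4 - -2 = -2
Det delta = -2 * 9 = -18
New det = -37 + -18 = -55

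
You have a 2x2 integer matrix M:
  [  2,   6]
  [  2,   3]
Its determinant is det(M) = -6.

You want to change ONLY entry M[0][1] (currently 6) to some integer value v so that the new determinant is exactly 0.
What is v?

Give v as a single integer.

det is linear in entry M[0][1]: det = old_det + (v - 6) * C_01
Cofactor C_01 = -2
Want det = 0: -6 + (v - 6) * -2 = 0
  (v - 6) = 6 / -2 = -3
  v = 6 + (-3) = 3

Answer: 3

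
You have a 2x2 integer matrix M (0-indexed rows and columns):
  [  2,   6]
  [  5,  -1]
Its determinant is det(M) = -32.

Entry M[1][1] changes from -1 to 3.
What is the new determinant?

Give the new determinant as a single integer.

Answer: -24

Derivation:
det is linear in row 1: changing M[1][1] by delta changes det by delta * cofactor(1,1).
Cofactor C_11 = (-1)^(1+1) * minor(1,1) = 2
Entry delta = 3 - -1 = 4
Det delta = 4 * 2 = 8
New det = -32 + 8 = -24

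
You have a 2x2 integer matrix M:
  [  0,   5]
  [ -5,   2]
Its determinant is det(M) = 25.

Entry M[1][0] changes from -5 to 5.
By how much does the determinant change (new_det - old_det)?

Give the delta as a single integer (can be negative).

Answer: -50

Derivation:
Cofactor C_10 = -5
Entry delta = 5 - -5 = 10
Det delta = entry_delta * cofactor = 10 * -5 = -50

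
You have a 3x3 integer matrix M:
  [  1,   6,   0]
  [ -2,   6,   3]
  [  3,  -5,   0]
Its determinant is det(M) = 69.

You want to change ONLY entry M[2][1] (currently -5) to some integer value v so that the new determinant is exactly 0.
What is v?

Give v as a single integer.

Answer: 18

Derivation:
det is linear in entry M[2][1]: det = old_det + (v - -5) * C_21
Cofactor C_21 = -3
Want det = 0: 69 + (v - -5) * -3 = 0
  (v - -5) = -69 / -3 = 23
  v = -5 + (23) = 18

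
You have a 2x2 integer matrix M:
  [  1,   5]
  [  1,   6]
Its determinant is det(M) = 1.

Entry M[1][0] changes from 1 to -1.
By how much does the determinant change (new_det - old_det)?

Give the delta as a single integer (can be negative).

Cofactor C_10 = -5
Entry delta = -1 - 1 = -2
Det delta = entry_delta * cofactor = -2 * -5 = 10

Answer: 10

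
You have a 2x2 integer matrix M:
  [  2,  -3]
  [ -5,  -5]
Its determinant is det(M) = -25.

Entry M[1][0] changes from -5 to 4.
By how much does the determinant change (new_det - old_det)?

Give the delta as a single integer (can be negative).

Answer: 27

Derivation:
Cofactor C_10 = 3
Entry delta = 4 - -5 = 9
Det delta = entry_delta * cofactor = 9 * 3 = 27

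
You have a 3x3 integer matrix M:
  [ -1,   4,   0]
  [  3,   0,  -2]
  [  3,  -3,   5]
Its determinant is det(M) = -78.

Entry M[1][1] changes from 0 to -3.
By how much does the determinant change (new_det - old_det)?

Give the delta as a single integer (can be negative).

Cofactor C_11 = -5
Entry delta = -3 - 0 = -3
Det delta = entry_delta * cofactor = -3 * -5 = 15

Answer: 15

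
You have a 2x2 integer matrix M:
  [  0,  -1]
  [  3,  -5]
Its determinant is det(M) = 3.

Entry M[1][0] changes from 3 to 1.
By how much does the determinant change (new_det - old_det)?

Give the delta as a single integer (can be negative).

Cofactor C_10 = 1
Entry delta = 1 - 3 = -2
Det delta = entry_delta * cofactor = -2 * 1 = -2

Answer: -2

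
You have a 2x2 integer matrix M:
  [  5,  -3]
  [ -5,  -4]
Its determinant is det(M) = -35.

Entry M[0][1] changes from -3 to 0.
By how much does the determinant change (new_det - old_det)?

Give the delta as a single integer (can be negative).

Answer: 15

Derivation:
Cofactor C_01 = 5
Entry delta = 0 - -3 = 3
Det delta = entry_delta * cofactor = 3 * 5 = 15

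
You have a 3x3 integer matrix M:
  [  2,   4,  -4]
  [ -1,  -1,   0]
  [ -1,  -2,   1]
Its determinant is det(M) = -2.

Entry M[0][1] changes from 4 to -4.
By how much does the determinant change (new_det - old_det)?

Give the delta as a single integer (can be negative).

Answer: -8

Derivation:
Cofactor C_01 = 1
Entry delta = -4 - 4 = -8
Det delta = entry_delta * cofactor = -8 * 1 = -8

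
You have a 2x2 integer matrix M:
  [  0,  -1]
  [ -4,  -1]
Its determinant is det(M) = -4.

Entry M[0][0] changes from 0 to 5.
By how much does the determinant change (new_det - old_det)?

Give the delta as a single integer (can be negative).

Cofactor C_00 = -1
Entry delta = 5 - 0 = 5
Det delta = entry_delta * cofactor = 5 * -1 = -5

Answer: -5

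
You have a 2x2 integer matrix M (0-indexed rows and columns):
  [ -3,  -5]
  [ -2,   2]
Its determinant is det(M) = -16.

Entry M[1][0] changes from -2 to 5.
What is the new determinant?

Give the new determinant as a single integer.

Answer: 19

Derivation:
det is linear in row 1: changing M[1][0] by delta changes det by delta * cofactor(1,0).
Cofactor C_10 = (-1)^(1+0) * minor(1,0) = 5
Entry delta = 5 - -2 = 7
Det delta = 7 * 5 = 35
New det = -16 + 35 = 19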